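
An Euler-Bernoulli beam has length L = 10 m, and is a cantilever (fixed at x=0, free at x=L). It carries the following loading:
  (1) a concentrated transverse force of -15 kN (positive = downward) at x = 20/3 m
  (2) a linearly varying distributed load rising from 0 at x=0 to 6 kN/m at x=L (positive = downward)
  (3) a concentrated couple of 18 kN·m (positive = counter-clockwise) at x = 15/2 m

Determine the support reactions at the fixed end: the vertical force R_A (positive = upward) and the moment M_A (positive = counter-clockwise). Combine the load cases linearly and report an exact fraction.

Load 1 — point force P=-15 kN at a=20/3 m (b=L-a=10/3):
  R_A = P = (-15) = -15 kN
  M_A = Pa = (-15)·(20/3) = -100 kN·m
Load 2 — triangular load w₀=6 kN/m (0→w₀ over full span):
  R_A = w₀L/2 = 6·10/2 = 30 kN
  M_A = w₀L²/3 = 6·10²/3 = 200 kN·m
Load 3 — applied couple M₀=18 kN·m at a=15/2 m (b=L-a=5/2):
  R_A = 0 kN
  M_A = -M₀ = -18 kN·m
Superposition: R_A = 15 kN, M_A = 82 kN·m

R_A = 15 kN, M_A = 82 kN·m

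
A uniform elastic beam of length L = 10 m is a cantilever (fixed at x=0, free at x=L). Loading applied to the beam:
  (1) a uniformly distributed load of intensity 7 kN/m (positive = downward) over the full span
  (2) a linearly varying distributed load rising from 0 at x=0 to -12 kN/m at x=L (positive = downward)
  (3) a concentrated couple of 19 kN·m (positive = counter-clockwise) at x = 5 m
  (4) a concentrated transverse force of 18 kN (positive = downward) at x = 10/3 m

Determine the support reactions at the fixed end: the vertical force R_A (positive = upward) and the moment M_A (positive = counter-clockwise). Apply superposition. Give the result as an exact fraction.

Load 1 — uniform load w=7 kN/m over full span:
  R_A = wL = 7·10 = 70 kN
  M_A = wL²/2 = 7·10²/2 = 350 kN·m
Load 2 — triangular load w₀=-12 kN/m (0→w₀ over full span):
  R_A = w₀L/2 = (-12)·10/2 = -60 kN
  M_A = w₀L²/3 = (-12)·10²/3 = -400 kN·m
Load 3 — applied couple M₀=19 kN·m at a=5 m (b=L-a=5):
  R_A = 0 kN
  M_A = -M₀ = -19 kN·m
Load 4 — point force P=18 kN at a=10/3 m (b=L-a=20/3):
  R_A = P = 18 kN
  M_A = Pa = 18·(10/3) = 60 kN·m
Superposition: R_A = 28 kN, M_A = -9 kN·m

R_A = 28 kN, M_A = -9 kN·m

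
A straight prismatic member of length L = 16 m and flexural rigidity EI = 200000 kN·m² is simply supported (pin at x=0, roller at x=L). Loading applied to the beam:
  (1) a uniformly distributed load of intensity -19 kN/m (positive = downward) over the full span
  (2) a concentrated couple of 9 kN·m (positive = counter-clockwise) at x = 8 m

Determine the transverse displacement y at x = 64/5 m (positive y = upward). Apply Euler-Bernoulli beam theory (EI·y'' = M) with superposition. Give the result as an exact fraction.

Load 1 — uniform load w=-19 kN/m over full span:
  y_1 = -wx(L³-2Lx²+x³)/(24EI) = -(-19)·(64/5)·(16³-2·16·(64/5)²+(64/5)³)/(24·200000) = 282112/5859375 m
Load 2 — applied couple M₀=9 kN·m at a=8 m (b=L-a=8):
  y_2 = (M₀x³/(6L)-M₀(x-a)²/2+C₁x)/EI  [x>a] with C₁=M₀(3b²-L²)/(6L)=-6 = (9·(64/5)³/(6·16)-9·((64/5)-8)²/2+(-6)·(64/5))/200000 = 63/781250 m
Superposition: y = Σ y_i = 565169/11718750 m ≈ 0.048228 m

y(64/5) = 565169/11718750 m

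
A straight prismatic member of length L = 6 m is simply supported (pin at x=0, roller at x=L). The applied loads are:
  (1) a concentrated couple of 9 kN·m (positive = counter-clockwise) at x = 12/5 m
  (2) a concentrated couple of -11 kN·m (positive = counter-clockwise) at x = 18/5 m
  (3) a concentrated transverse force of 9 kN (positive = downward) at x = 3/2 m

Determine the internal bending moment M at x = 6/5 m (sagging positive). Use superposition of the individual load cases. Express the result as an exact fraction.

Load 1 — applied couple M₀=9 kN·m at a=12/5 m (b=L-a=18/5):
  M_1 = M₀x/L  [x≤a] = 9·(6/5)/6 = 9/5 kN·m
Load 2 — applied couple M₀=-11 kN·m at a=18/5 m (b=L-a=12/5):
  M_2 = M₀x/L  [x≤a] = (-11)·(6/5)/6 = -11/5 kN·m
Load 3 — point force P=9 kN at a=3/2 m (b=L-a=9/2):
  M_3 = Pbx/L  [x≤a] = 9·(9/2)·(6/5)/6 = 81/10 kN·m
Superposition: M = Σ M_i = 77/10 kN·m ≈ 7.700000 kN·m

M(6/5) = 77/10 kN·m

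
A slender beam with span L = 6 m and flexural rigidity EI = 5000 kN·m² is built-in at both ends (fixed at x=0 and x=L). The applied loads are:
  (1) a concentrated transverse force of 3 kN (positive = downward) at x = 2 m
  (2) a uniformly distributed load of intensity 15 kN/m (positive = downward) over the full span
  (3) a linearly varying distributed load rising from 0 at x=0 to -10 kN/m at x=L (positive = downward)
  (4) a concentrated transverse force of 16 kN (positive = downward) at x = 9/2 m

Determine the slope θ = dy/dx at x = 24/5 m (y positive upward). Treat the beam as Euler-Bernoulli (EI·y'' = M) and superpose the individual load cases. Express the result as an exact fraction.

Load 1 — point force P=3 kN at a=2 m (b=L-a=4):
  θ_1 = Pa²(L-x)(2bL-(3b+a)(L-x))/(2L³EI)  [x>a] = 3·2²·(6-(24/5))·(2·4·6-(3·4+2)·(6-(24/5)))/(2·6³·5000) = 13/62500 rad
Load 2 — uniform load w=15 kN/m over full span:
  θ_2 = -wx(L-x)(L-2x)/(12EI) = -15·(24/5)·(6-(24/5))·(6-2·(24/5))/(12·5000) = 81/15625 rad
Load 3 — triangular load w₀=-10 kN/m (0→w₀ over full span):
  θ_3 = -w₀(2x(L-x)(L-2x)(x+2L)+x²(L-x)²)/(120LEI) = -(-10)·(2·(24/5)·(6-(24/5))·(6-2·(24/5))·((24/5)+2·6)+(24/5)²·(6-(24/5))²)/(120·6·5000) = -144/78125 rad
Load 4 — point force P=16 kN at a=9/2 m (b=L-a=3/2):
  θ_4 = Pa²(L-x)(2bL-(3b+a)(L-x))/(2L³EI)  [x>a] = 16·(9/2)²·(6-(24/5))·(2·(3/2)·6-(3·(3/2)+(9/2))·(6-(24/5)))/(2·6³·5000) = 81/62500 rad
Superposition: θ = Σ θ_i = 757/156250 rad ≈ 0.004845 rad

θ(24/5) = 757/156250 rad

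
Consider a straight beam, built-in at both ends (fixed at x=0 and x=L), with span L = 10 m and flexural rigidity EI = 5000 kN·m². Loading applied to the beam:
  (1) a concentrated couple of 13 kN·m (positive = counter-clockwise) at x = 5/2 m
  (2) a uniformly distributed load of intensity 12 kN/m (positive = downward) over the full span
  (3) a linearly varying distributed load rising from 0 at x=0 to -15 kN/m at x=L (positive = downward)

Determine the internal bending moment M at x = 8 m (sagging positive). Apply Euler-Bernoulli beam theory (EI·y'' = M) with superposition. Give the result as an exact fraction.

Load 1 — applied couple M₀=13 kN·m at a=5/2 m (b=L-a=15/2):
  M_1 = R_Ax - M_A - M₀  [x>a] with R_A=117/80, M_A=-39/16 = (117/80)·8 - (-39/16) - 13 = 91/80 kN·m
Load 2 — uniform load w=12 kN/m over full span:
  M_2 = wLx/2 - wL²/12 - wx²/2 = 12·10·8/2 - 12·10²/12 - 12·8²/2 = -4 kN·m
Load 3 — triangular load w₀=-15 kN/m (0→w₀ over full span):
  M_3 = 3w₀Lx/20 - w₀L²/30 - w₀x³/(6L) = 3·(-15)·10·8/20 - (-15)·10²/30 - (-15)·8³/(6·10) = -2 kN·m
Superposition: M = Σ M_i = -389/80 kN·m ≈ -4.862500 kN·m

M(8) = -389/80 kN·m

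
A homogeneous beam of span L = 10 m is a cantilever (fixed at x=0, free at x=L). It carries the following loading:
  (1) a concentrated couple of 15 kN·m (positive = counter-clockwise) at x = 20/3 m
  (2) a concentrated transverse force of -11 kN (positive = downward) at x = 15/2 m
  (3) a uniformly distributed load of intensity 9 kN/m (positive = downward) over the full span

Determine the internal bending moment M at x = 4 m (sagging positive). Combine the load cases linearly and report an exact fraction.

M(4) = -217/2 kN·m

Load 1 — applied couple M₀=15 kN·m at a=20/3 m (b=L-a=10/3):
  M_1 = M₀  [x≤a] = 15 = 15 kN·m
Load 2 — point force P=-11 kN at a=15/2 m (b=L-a=5/2):
  M_2 = -P(a-x)  [x≤a] = -(-11)·((15/2)-4) = 77/2 kN·m
Load 3 — uniform load w=9 kN/m over full span:
  M_3 = -w(L-x)²/2 = -9·(10-4)²/2 = -162 kN·m
Superposition: M = Σ M_i = -217/2 kN·m ≈ -108.500000 kN·m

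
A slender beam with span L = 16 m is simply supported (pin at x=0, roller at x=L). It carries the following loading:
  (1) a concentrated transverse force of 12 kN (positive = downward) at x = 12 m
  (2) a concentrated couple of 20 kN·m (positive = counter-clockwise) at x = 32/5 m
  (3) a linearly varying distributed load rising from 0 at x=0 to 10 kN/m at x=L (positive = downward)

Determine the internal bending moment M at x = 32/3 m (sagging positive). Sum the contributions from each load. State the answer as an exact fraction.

Load 1 — point force P=12 kN at a=12 m (b=L-a=4):
  M_1 = Pbx/L  [x≤a] = 12·4·(32/3)/16 = 32 kN·m
Load 2 — applied couple M₀=20 kN·m at a=32/5 m (b=L-a=48/5):
  M_2 = M₀x/L - M₀  [x>a] = 20·(32/3)/16 - 20 = -20/3 kN·m
Load 3 — triangular load w₀=10 kN/m (0→w₀ over full span):
  M_3 = w₀Lx/6 - w₀x³/(6L) = 10·16·(32/3)/6 - 10·(32/3)³/(6·16) = 12800/81 kN·m
Superposition: M = Σ M_i = 14852/81 kN·m ≈ 183.358025 kN·m

M(32/3) = 14852/81 kN·m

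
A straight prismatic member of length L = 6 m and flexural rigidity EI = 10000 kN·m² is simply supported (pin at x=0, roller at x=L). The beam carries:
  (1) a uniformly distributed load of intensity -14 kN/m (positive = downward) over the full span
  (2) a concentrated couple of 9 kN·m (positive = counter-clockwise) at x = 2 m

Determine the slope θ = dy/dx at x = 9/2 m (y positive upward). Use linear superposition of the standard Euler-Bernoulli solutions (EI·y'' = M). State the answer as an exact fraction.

θ(9/2) = -291/32000 rad

Load 1 — uniform load w=-14 kN/m over full span:
  θ_1 = -w(L³-6Lx²+4x³)/(24EI) = -(-14)·(6³-6·6·(9/2)²+4·(9/2)³)/(24·10000) = -693/80000 rad
Load 2 — applied couple M₀=9 kN·m at a=2 m (b=L-a=4):
  θ_2 = (M₀x²/(2L)-M₀(x-a)+C₁)/EI  [x>a] with C₁=M₀(3b²-L²)/(6L)=3 = (9·(9/2)²/(2·6)-9·((9/2)-2)+3)/10000 = -69/160000 rad
Superposition: θ = Σ θ_i = -291/32000 rad ≈ -0.009094 rad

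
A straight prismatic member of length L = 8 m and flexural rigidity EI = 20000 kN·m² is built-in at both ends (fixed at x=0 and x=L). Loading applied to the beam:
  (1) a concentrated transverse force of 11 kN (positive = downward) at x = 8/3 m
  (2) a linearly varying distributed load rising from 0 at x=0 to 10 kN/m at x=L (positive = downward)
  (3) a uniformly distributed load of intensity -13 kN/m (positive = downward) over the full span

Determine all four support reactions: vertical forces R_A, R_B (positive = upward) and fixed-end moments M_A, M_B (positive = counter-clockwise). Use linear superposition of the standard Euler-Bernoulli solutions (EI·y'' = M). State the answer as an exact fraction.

Load 1 — point force P=11 kN at a=8/3 m (b=L-a=16/3):
  R_A = Pb²(3a+b)/L³ = 11·(16/3)²·(3·(8/3)+(16/3))/8³ = 220/27 kN
  M_A = Pab²/L² = 11·(8/3)·(16/3)²/8² = 352/27 kN·m
  R_B = Pa²(a+3b)/L³ = 11·(8/3)²·((8/3)+3·(16/3))/8³ = 77/27 kN
  M_B = -Pa²b/L² = -11·(8/3)²·(16/3)/8² = -176/27 kN·m
Load 2 — triangular load w₀=10 kN/m (0→w₀ over full span):
  R_A = 3w₀L/20 = 3·10·8/20 = 12 kN
  M_A = w₀L²/30 = 10·8²/30 = 64/3 kN·m
  R_B = 7w₀L/20 = 7·10·8/20 = 28 kN
  M_B = -w₀L²/20 = -10·8²/20 = -32 kN·m
Load 3 — uniform load w=-13 kN/m over full span:
  R_A = wL/2 = (-13)·8/2 = -52 kN
  M_A = wL²/12 = (-13)·8²/12 = -208/3 kN·m
  R_B = wL/2 = (-13)·8/2 = -52 kN
  M_B = -wL²/12 = -(-13)·8²/12 = 208/3 kN·m
Superposition: R_A = -860/27 kN, M_A = -944/27 kN·m, R_B = -571/27 kN, M_B = 832/27 kN·m

R_A = -860/27 kN, M_A = -944/27 kN·m, R_B = -571/27 kN, M_B = 832/27 kN·m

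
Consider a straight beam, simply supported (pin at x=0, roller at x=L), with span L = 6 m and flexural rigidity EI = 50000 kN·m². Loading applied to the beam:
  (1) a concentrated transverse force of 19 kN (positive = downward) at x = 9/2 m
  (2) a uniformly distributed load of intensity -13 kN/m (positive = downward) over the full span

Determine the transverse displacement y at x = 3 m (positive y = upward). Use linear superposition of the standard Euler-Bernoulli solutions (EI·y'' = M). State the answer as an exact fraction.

Load 1 — point force P=19 kN at a=9/2 m (b=L-a=3/2):
  y_1 = -Pbx(L²-b²-x²)/(6LEI)  [x≤a] = -19·(3/2)·3·(6²-(3/2)²-3²)/(6·6·50000) = -1881/1600000 m
Load 2 — uniform load w=-13 kN/m over full span:
  y_2 = -wx(L³-2Lx²+x³)/(24EI) = -(-13)·3·(6³-2·6·3²+3³)/(24·50000) = 351/80000 m
Superposition: y = Σ y_i = 5139/1600000 m ≈ 0.003212 m

y(3) = 5139/1600000 m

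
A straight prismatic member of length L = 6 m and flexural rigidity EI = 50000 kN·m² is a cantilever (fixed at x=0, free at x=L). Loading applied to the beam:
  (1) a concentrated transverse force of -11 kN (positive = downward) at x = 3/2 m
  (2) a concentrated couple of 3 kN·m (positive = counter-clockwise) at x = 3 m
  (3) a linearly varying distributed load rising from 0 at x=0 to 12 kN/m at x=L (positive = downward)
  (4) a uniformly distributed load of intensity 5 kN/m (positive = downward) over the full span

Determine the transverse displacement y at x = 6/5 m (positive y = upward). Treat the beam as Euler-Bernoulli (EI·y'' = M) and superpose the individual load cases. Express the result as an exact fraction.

Load 1 — point force P=-11 kN at a=3/2 m (b=L-a=9/2):
  y_1 = -Px²(3a-x)/(6EI)  [x≤a] = -(-11)·(6/5)²·(3·(3/2)-(6/5))/(6·50000) = 1089/6250000 m
Load 2 — applied couple M₀=3 kN·m at a=3 m (b=L-a=3):
  y_2 = M₀x²/(2EI)  [x≤a] = 3·(6/5)²/(2·50000) = 27/625000 m
Load 3 — triangular load w₀=12 kN/m (0→w₀ over full span):
  y_3 = (w₀Lx³/12-w₀L²x²/6-w₀x⁵/(120L))/EI = (12·6·(6/5)³/12-12·6²·(6/5)²/6-12·(6/5)⁵/(120·6))/50000 = -182331/97656250 m
Load 4 — uniform load w=5 kN/m over full span:
  y_4 = -wx²(x²-4Lx+6L²)/(24EI) = -5·(6/5)²·((6/5)²-4·6·(6/5)+6·6²)/(24·50000) = -3537/3125000 m
Superposition: y = Σ y_i = -2173023/781250000 m ≈ -0.002781 m

y(6/5) = -2173023/781250000 m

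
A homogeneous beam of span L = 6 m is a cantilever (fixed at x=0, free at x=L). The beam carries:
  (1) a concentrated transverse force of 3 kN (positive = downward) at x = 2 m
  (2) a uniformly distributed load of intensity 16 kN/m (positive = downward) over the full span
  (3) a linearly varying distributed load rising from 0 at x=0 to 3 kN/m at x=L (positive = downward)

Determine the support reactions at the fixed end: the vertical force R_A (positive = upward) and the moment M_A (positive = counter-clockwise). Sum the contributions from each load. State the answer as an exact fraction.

Load 1 — point force P=3 kN at a=2 m (b=L-a=4):
  R_A = P = 3 kN
  M_A = Pa = 3·2 = 6 kN·m
Load 2 — uniform load w=16 kN/m over full span:
  R_A = wL = 16·6 = 96 kN
  M_A = wL²/2 = 16·6²/2 = 288 kN·m
Load 3 — triangular load w₀=3 kN/m (0→w₀ over full span):
  R_A = w₀L/2 = 3·6/2 = 9 kN
  M_A = w₀L²/3 = 3·6²/3 = 36 kN·m
Superposition: R_A = 108 kN, M_A = 330 kN·m

R_A = 108 kN, M_A = 330 kN·m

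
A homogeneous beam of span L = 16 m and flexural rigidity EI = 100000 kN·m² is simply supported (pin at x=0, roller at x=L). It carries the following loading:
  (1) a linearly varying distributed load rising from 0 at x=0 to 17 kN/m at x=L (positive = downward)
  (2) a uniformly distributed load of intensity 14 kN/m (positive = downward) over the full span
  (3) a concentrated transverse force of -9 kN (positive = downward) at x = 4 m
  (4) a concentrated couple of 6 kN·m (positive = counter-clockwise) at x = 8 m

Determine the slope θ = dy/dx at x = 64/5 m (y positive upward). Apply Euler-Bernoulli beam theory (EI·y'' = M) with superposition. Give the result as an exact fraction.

Load 1 — triangular load w₀=17 kN/m (0→w₀ over full span):
  θ_1 = -w₀(7L⁴-30L²x²+15x⁴)/(360LEI) = -17·(7·16⁴-30·16²·(64/5)²+15·(64/5)⁴)/(360·16·100000) = 205904/17578125 rad
Load 2 — uniform load w=14 kN/m over full span:
  θ_2 = -w(L³-6Lx²+4x³)/(24EI) = -14·(16³-6·16·(64/5)²+4·(64/5)³)/(24·100000) = 7392/390625 rad
Load 3 — point force P=-9 kN at a=4 m (b=L-a=12):
  θ_3 = -Pa(2L²-6Lx+3x²+a²)/(6LEI)  [x>a] = -(-9)·4·(2·16²-6·16·(64/5)+3·(64/5)²+4²)/(6·16·100000) = -981/1250000 rad
Load 4 — applied couple M₀=6 kN·m at a=8 m (b=L-a=8):
  θ_4 = (M₀x²/(2L)-M₀(x-a)+C₁)/EI  [x>a] with C₁=M₀(3b²-L²)/(6L)=-4 = (6·(64/5)²/(2·16)-6·((64/5)-8)+(-4))/100000 = -13/625000 rad
Superposition: θ = Σ θ_i = 8390129/281250000 rad ≈ 0.029832 rad

θ(64/5) = 8390129/281250000 rad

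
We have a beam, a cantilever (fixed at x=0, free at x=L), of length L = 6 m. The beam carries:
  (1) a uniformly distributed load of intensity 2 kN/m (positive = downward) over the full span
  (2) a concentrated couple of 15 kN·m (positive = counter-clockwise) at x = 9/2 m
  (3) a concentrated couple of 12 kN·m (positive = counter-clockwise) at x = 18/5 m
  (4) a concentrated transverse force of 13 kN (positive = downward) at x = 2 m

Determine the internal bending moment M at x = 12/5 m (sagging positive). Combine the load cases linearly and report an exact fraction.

M(12/5) = 351/25 kN·m

Load 1 — uniform load w=2 kN/m over full span:
  M_1 = -w(L-x)²/2 = -2·(6-(12/5))²/2 = -324/25 kN·m
Load 2 — applied couple M₀=15 kN·m at a=9/2 m (b=L-a=3/2):
  M_2 = M₀  [x≤a] = 15 = 15 kN·m
Load 3 — applied couple M₀=12 kN·m at a=18/5 m (b=L-a=12/5):
  M_3 = M₀  [x≤a] = 12 = 12 kN·m
Load 4 — point force P=13 kN at a=2 m (b=L-a=4):
  M_4 = 0  [x>a] = 0 kN·m
Superposition: M = Σ M_i = 351/25 kN·m ≈ 14.040000 kN·m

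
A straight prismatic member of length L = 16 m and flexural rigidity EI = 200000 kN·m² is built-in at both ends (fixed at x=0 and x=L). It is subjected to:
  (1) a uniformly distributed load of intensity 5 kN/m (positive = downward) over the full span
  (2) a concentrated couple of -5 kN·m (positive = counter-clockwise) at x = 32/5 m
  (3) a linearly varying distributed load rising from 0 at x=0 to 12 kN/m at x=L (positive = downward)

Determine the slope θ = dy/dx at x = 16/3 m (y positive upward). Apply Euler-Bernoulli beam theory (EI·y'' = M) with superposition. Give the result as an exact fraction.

θ(16/3) = -2459/1687500 rad

Load 1 — uniform load w=5 kN/m over full span:
  θ_1 = -wx(L-x)(L-2x)/(12EI) = -5·(16/3)·(16-(16/3))·(16-2·(16/3))/(12·200000) = -32/50625 rad
Load 2 — applied couple M₀=-5 kN·m at a=32/5 m (b=L-a=48/5):
  θ_2 = (R_Ax²/2 - M_Ax)/EI  [x≤a] with R_A=-9/20, M_A=-3/5 = ((-9/20)·(16/3)²/2 - (-3/5)·(16/3))/200000 = -1/62500 rad
Load 3 — triangular load w₀=12 kN/m (0→w₀ over full span):
  θ_3 = -w₀(2x(L-x)(L-2x)(x+2L)+x²(L-x)²)/(120LEI) = -12·(2·(16/3)·(16-(16/3))·(16-2·(16/3))·((16/3)+2·16)+(16/3)²·(16-(16/3))²)/(120·16·200000) = -1024/1265625 rad
Superposition: θ = Σ θ_i = -2459/1687500 rad ≈ -0.001457 rad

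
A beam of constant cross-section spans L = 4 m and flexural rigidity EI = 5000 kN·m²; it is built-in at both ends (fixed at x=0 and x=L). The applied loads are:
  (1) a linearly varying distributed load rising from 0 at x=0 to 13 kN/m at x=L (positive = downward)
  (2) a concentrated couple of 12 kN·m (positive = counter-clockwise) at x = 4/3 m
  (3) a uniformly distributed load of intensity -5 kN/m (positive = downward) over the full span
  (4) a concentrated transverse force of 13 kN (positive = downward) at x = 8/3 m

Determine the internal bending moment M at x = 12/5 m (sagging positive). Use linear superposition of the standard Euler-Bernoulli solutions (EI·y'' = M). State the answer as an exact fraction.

Load 1 — triangular load w₀=13 kN/m (0→w₀ over full span):
  M_1 = 3w₀Lx/20 - w₀L²/30 - w₀x³/(6L) = 3·13·4·(12/5)/20 - 13·4²/30 - 13·(12/5)³/(6·4) = 1612/375 kN·m
Load 2 — applied couple M₀=12 kN·m at a=4/3 m (b=L-a=8/3):
  M_2 = R_Ax - M_A - M₀  [x>a] with R_A=4, M_A=0 = 4·(12/5) - 0 - 12 = -12/5 kN·m
Load 3 — uniform load w=-5 kN/m over full span:
  M_3 = wLx/2 - wL²/12 - wx²/2 = (-5)·4·(12/5)/2 - (-5)·4²/12 - (-5)·(12/5)²/2 = -44/15 kN·m
Load 4 — point force P=13 kN at a=8/3 m (b=L-a=4/3):
  M_4 = Pb²(3a+b)x/L³ - Pab²/L²  [x≤a] = 13·(4/3)²·(3·(8/3)+(4/3))·(12/5)/4³ - 13·(8/3)·(4/3)²/4² = 572/135 kN·m
Superposition: M = Σ M_i = 10808/3375 kN·m ≈ 3.202370 kN·m

M(12/5) = 10808/3375 kN·m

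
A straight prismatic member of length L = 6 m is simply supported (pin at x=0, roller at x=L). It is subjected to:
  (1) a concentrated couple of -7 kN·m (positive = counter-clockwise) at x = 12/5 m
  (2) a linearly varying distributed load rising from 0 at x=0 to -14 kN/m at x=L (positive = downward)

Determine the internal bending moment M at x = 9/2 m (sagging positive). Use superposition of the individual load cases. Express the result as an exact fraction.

M(9/2) = -413/16 kN·m

Load 1 — applied couple M₀=-7 kN·m at a=12/5 m (b=L-a=18/5):
  M_1 = M₀x/L - M₀  [x>a] = (-7)·(9/2)/6 - (-7) = 7/4 kN·m
Load 2 — triangular load w₀=-14 kN/m (0→w₀ over full span):
  M_2 = w₀Lx/6 - w₀x³/(6L) = (-14)·6·(9/2)/6 - (-14)·(9/2)³/(6·6) = -441/16 kN·m
Superposition: M = Σ M_i = -413/16 kN·m ≈ -25.812500 kN·m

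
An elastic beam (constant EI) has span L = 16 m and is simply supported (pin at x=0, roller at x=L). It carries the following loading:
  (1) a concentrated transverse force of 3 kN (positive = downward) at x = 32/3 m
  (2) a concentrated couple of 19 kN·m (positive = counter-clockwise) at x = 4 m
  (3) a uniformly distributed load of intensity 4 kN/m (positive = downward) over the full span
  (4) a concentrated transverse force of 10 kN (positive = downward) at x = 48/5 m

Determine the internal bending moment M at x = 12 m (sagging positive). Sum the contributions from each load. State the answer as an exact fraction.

M(12) = 493/4 kN·m

Load 1 — point force P=3 kN at a=32/3 m (b=L-a=16/3):
  M_1 = Pa(L-x)/L  [x>a] = 3·(32/3)·(16-12)/16 = 8 kN·m
Load 2 — applied couple M₀=19 kN·m at a=4 m (b=L-a=12):
  M_2 = M₀x/L - M₀  [x>a] = 19·12/16 - 19 = -19/4 kN·m
Load 3 — uniform load w=4 kN/m over full span:
  M_3 = wx(L-x)/2 = 4·12·(16-12)/2 = 96 kN·m
Load 4 — point force P=10 kN at a=48/5 m (b=L-a=32/5):
  M_4 = Pa(L-x)/L  [x>a] = 10·(48/5)·(16-12)/16 = 24 kN·m
Superposition: M = Σ M_i = 493/4 kN·m ≈ 123.250000 kN·m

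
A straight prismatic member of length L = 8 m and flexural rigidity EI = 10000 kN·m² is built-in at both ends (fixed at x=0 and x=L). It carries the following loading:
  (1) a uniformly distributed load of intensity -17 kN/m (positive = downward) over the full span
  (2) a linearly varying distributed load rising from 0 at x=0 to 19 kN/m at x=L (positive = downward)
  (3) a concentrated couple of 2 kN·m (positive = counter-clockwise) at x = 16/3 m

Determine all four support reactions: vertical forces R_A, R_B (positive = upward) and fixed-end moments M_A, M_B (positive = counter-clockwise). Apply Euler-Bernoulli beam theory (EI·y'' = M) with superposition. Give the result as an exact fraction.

Load 1 — uniform load w=-17 kN/m over full span:
  R_A = wL/2 = (-17)·8/2 = -68 kN
  M_A = wL²/12 = (-17)·8²/12 = -272/3 kN·m
  R_B = wL/2 = (-17)·8/2 = -68 kN
  M_B = -wL²/12 = -(-17)·8²/12 = 272/3 kN·m
Load 2 — triangular load w₀=19 kN/m (0→w₀ over full span):
  R_A = 3w₀L/20 = 3·19·8/20 = 114/5 kN
  M_A = w₀L²/30 = 19·8²/30 = 608/15 kN·m
  R_B = 7w₀L/20 = 7·19·8/20 = 266/5 kN
  M_B = -w₀L²/20 = -19·8²/20 = -304/5 kN·m
Load 3 — applied couple M₀=2 kN·m at a=16/3 m (b=L-a=8/3):
  R_A = 6M₀ab/L³ = 6·2·(16/3)·(8/3)/8³ = 1/3 kN
  M_A = M₀b(2a-b)/L² = 2·(8/3)·(2·(16/3)-(8/3))/8² = 2/3 kN·m
  R_B = -6M₀ab/L³ = -6·2·(16/3)·(8/3)/8³ = -1/3 kN
  M_B = M₀a(2b-a)/L² = 2·(16/3)·(2·(8/3)-(16/3))/8² = 0 kN·m
Superposition: R_A = -673/15 kN, M_A = -742/15 kN·m, R_B = -227/15 kN, M_B = 448/15 kN·m

R_A = -673/15 kN, M_A = -742/15 kN·m, R_B = -227/15 kN, M_B = 448/15 kN·m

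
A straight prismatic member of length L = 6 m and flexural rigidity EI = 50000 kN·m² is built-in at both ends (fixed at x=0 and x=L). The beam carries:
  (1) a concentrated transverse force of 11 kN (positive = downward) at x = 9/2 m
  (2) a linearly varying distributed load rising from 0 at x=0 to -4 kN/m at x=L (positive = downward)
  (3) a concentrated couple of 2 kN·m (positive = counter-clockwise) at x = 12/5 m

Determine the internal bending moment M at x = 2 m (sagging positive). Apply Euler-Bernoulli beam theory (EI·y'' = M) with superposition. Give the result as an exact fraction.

Load 1 — point force P=11 kN at a=9/2 m (b=L-a=3/2):
  M_1 = Pb²(3a+b)x/L³ - Pab²/L²  [x≤a] = 11·(3/2)²·(3·(9/2)+(3/2))·2/6³ - 11·(9/2)·(3/2)²/6² = 11/32 kN·m
Load 2 — triangular load w₀=-4 kN/m (0→w₀ over full span):
  M_2 = 3w₀Lx/20 - w₀L²/30 - w₀x³/(6L) = 3·(-4)·6·2/20 - (-4)·6²/30 - (-4)·2³/(6·6) = -68/45 kN·m
Load 3 — applied couple M₀=2 kN·m at a=12/5 m (b=L-a=18/5):
  M_3 = R_Ax - M_A  [x≤a] with R_A=12/25, M_A=6/25 = (12/25)·2 - (6/25) = 18/25 kN·m
Superposition: M = Σ M_i = -3221/7200 kN·m ≈ -0.447361 kN·m

M(2) = -3221/7200 kN·m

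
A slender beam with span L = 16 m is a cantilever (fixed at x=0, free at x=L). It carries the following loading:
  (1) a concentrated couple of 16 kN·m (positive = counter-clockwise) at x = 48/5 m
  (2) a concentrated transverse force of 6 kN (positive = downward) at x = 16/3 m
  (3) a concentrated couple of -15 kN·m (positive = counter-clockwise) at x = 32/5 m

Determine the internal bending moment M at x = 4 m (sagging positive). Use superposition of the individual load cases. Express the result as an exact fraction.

M(4) = -7 kN·m

Load 1 — applied couple M₀=16 kN·m at a=48/5 m (b=L-a=32/5):
  M_1 = M₀  [x≤a] = 16 = 16 kN·m
Load 2 — point force P=6 kN at a=16/3 m (b=L-a=32/3):
  M_2 = -P(a-x)  [x≤a] = -6·((16/3)-4) = -8 kN·m
Load 3 — applied couple M₀=-15 kN·m at a=32/5 m (b=L-a=48/5):
  M_3 = M₀  [x≤a] = (-15) = -15 kN·m
Superposition: M = Σ M_i = -7 kN·m ≈ -7.000000 kN·m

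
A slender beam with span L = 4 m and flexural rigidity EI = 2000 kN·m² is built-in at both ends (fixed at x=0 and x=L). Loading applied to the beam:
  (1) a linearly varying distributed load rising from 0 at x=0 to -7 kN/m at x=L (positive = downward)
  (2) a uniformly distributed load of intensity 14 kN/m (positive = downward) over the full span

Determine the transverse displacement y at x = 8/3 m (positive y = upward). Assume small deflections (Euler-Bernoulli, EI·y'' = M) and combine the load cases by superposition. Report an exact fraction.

y(8/3) = -1232/455625 m

Load 1 — triangular load w₀=-7 kN/m (0→w₀ over full span):
  y_1 = -w₀x²(L-x)²(x+2L)/(120LEI) = -(-7)·(8/3)²·(4-(8/3))²·((8/3)+2·4)/(120·4·2000) = 448/455625 m
Load 2 — uniform load w=14 kN/m over full span:
  y_2 = -wx²(L-x)²/(24EI) = -14·(8/3)²·(4-(8/3))²/(24·2000) = -112/30375 m
Superposition: y = Σ y_i = -1232/455625 m ≈ -0.002704 m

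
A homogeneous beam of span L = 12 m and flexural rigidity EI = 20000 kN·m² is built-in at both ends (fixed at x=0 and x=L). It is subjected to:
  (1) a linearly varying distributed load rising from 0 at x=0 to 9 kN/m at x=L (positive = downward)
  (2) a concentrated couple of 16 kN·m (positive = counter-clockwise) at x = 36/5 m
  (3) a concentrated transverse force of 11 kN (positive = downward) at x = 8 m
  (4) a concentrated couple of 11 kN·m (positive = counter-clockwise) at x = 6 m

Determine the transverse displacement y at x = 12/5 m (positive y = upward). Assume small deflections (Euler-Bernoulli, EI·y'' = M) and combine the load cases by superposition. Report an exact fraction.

Load 1 — triangular load w₀=9 kN/m (0→w₀ over full span):
  y_1 = -w₀x²(L-x)²(x+2L)/(120LEI) = -9·(12/5)²·(12-(12/5))²·((12/5)+2·12)/(120·12·20000) = -42768/9765625 m
Load 2 — applied couple M₀=16 kN·m at a=36/5 m (b=L-a=24/5):
  y_2 = (R_Ax³/6 - M_Ax²/2)/EI  [x≤a] with R_A=48/25, M_A=128/25 = ((48/25)·(12/5)³/6 - (128/25)·(12/5)²/2)/20000 = -1008/1953125 m
Load 3 — point force P=11 kN at a=8 m (b=L-a=4):
  y_3 = -Pb²x²(3aL-(3a+b)x)/(6L³EI)  [x≤a] = -11·4²·(12/5)²·(3·8·12-(3·8+4)·(12/5))/(6·12³·20000) = -253/234375 m
Load 4 — applied couple M₀=11 kN·m at a=6 m (b=L-a=6):
  y_4 = (R_Ax³/6 - M_Ax²/2)/EI  [x≤a] with R_A=11/8, M_A=11/4 = ((11/8)·(12/5)³/6 - (11/4)·(12/5)²/2)/20000 = -297/1250000 m
Superposition: y = Σ y_i = -2912159/468750000 m ≈ -0.006213 m

y(12/5) = -2912159/468750000 m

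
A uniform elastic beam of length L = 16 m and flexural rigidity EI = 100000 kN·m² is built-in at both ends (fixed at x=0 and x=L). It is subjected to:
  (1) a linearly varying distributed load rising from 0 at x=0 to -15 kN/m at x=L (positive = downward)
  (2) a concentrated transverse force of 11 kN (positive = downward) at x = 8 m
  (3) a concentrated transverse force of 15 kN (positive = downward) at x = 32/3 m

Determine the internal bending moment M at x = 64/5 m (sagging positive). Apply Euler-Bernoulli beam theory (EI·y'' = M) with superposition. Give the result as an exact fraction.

Load 1 — triangular load w₀=-15 kN/m (0→w₀ over full span):
  M_1 = 3w₀Lx/20 - w₀L²/30 - w₀x³/(6L) = 3·(-15)·16·(64/5)/20 - (-15)·16²/30 - (-15)·(64/5)³/(6·16) = -128/25 kN·m
Load 2 — point force P=11 kN at a=8 m (b=L-a=8):
  M_2 = Pa²(a+3b)(L-x)/L³ - Pa²b/L²  [x>a] = 11·8²·(8+3·8)·(16-(64/5))/16³ - 11·8²·8/16² = -22/5 kN·m
Load 3 — point force P=15 kN at a=32/3 m (b=L-a=16/3):
  M_3 = Pa²(a+3b)(L-x)/L³ - Pa²b/L²  [x>a] = 15·(32/3)²·((32/3)+3·(16/3))·(16-(64/5))/16³ - 15·(32/3)²·(16/3)/16² = 0 kN·m
Superposition: M = Σ M_i = -238/25 kN·m ≈ -9.520000 kN·m

M(64/5) = -238/25 kN·m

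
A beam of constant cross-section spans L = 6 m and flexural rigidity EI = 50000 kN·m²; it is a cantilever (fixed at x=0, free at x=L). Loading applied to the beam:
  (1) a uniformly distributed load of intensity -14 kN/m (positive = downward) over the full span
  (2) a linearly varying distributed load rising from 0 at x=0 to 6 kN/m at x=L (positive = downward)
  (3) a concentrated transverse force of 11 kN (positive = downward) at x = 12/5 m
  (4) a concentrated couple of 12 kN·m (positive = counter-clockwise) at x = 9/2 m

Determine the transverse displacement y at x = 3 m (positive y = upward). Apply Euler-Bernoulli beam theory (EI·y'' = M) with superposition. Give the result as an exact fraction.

Load 1 — uniform load w=-14 kN/m over full span:
  y_1 = -wx²(x²-4Lx+6L²)/(24EI) = -(-14)·3²·(3²-4·6·3+6·6²)/(24·50000) = 3213/200000 m
Load 2 — triangular load w₀=6 kN/m (0→w₀ over full span):
  y_2 = (w₀Lx³/12-w₀L²x²/6-w₀x⁵/(120L))/EI = (6·6·3³/12-6·6²·3²/6-6·3⁵/(120·6))/50000 = -9801/2000000 m
Load 3 — point force P=11 kN at a=12/5 m (b=L-a=18/5):
  y_3 = -Pa²(3x-a)/(6EI)  [x>a] = -11·(12/5)²·(3·3-(12/5))/(6·50000) = -1089/781250 m
Load 4 — applied couple M₀=12 kN·m at a=9/2 m (b=L-a=3/2):
  y_4 = M₀x²/(2EI)  [x≤a] = 12·3²/(2·50000) = 27/25000 m
Superposition: y = Σ y_i = 542529/50000000 m ≈ 0.010851 m

y(3) = 542529/50000000 m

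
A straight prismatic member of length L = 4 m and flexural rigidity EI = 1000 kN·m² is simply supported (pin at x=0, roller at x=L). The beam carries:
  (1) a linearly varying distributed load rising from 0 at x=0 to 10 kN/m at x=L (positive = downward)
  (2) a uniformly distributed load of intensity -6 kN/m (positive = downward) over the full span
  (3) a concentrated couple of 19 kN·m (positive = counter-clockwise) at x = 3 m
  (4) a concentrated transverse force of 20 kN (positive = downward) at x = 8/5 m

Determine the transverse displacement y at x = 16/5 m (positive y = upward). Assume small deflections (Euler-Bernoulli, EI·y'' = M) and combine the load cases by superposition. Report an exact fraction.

y(16/5) = -366577/18750000 m

Load 1 — triangular load w₀=10 kN/m (0→w₀ over full span):
  y_1 = -w₀x(7L⁴-10L²x²+3x⁴)/(360LEI) = -10·(16/5)·(7·4⁴-10·4²·(16/5)²+3·(16/5)⁴)/(360·4·1000) = -4064/390625 m
Load 2 — uniform load w=-6 kN/m over full span:
  y_2 = -wx(L³-2Lx²+x³)/(24EI) = -(-6)·(16/5)·(4³-2·4·(16/5)²+(16/5)³)/(24·1000) = 928/78125 m
Load 3 — applied couple M₀=19 kN·m at a=3 m (b=L-a=1):
  y_3 = (M₀x³/(6L)-M₀(x-a)²/2+C₁x)/EI  [x>a] with C₁=M₀(3b²-L²)/(6L)=-247/24 = (19·(16/5)³/(6·4)-19·((16/5)-3)²/2+(-247/24)·(16/5))/1000 = -1843/250000 m
Load 4 — point force P=20 kN at a=8/5 m (b=L-a=12/5):
  y_4 = -Pa(L-x)(2Lx-a²-x²)/(6LEI)  [x>a] = -20·(8/5)·(4-(16/5))·(2·4·(16/5)-(8/5)²-(16/5)²)/(6·4·1000) = -128/9375 m
Superposition: y = Σ y_i = -366577/18750000 m ≈ -0.019551 m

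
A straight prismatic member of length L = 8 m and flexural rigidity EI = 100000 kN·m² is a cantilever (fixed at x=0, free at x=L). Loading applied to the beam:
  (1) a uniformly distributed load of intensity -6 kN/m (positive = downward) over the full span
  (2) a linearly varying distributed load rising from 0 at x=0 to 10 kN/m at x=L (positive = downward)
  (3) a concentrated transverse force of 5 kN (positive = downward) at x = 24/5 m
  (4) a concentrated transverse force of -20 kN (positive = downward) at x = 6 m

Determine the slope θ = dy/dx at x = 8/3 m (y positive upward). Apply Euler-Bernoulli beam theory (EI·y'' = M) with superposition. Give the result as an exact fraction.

Load 1 — uniform load w=-6 kN/m over full span:
  θ_1 = -wx(x²-3Lx+3L²)/(6EI) = -(-6)·(8/3)·((8/3)²-3·8·(8/3)+3·8²)/(6·100000) = 304/84375 rad
Load 2 — triangular load w₀=10 kN/m (0→w₀ over full span):
  θ_2 = (w₀Lx²/4-w₀L²x/3-w₀x⁴/(24L))/EI = (10·8·(8/3)²/4-10·8²·(8/3)/3-10·(8/3)⁴/(24·8))/100000 = -652/151875 rad
Load 3 — point force P=5 kN at a=24/5 m (b=L-a=16/5):
  θ_3 = -Px(2a-x)/(2EI)  [x≤a] = -5·(8/3)·(2·(24/5)-(8/3))/(2·100000) = -13/28125 rad
Load 4 — point force P=-20 kN at a=6 m (b=L-a=2):
  θ_4 = -Px(2a-x)/(2EI)  [x≤a] = -(-20)·(8/3)·(2·6-(8/3))/(2·100000) = 14/5625 rad
Superposition: θ = Σ θ_i = 203/151875 rad ≈ 0.001337 rad

θ(8/3) = 203/151875 rad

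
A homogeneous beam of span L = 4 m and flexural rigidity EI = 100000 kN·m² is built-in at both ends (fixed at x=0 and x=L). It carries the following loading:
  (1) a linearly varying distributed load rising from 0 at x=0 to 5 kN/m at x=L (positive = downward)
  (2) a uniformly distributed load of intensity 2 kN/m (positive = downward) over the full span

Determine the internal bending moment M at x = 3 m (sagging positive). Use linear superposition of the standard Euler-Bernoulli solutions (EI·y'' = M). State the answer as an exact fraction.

M(3) = 25/24 kN·m

Load 1 — triangular load w₀=5 kN/m (0→w₀ over full span):
  M_1 = 3w₀Lx/20 - w₀L²/30 - w₀x³/(6L) = 3·5·4·3/20 - 5·4²/30 - 5·3³/(6·4) = 17/24 kN·m
Load 2 — uniform load w=2 kN/m over full span:
  M_2 = wLx/2 - wL²/12 - wx²/2 = 2·4·3/2 - 2·4²/12 - 2·3²/2 = 1/3 kN·m
Superposition: M = Σ M_i = 25/24 kN·m ≈ 1.041667 kN·m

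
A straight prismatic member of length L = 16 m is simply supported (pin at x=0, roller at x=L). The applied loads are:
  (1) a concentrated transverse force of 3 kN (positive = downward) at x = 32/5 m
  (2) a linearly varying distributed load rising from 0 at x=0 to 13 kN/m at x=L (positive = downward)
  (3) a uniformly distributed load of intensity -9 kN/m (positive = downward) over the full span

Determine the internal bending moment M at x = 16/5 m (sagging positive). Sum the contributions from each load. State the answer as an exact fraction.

M(16/5) = -9008/125 kN·m

Load 1 — point force P=3 kN at a=32/5 m (b=L-a=48/5):
  M_1 = Pbx/L  [x≤a] = 3·(48/5)·(16/5)/16 = 144/25 kN·m
Load 2 — triangular load w₀=13 kN/m (0→w₀ over full span):
  M_2 = w₀Lx/6 - w₀x³/(6L) = 13·16·(16/5)/6 - 13·(16/5)³/(6·16) = 13312/125 kN·m
Load 3 — uniform load w=-9 kN/m over full span:
  M_3 = wx(L-x)/2 = (-9)·(16/5)·(16-(16/5))/2 = -4608/25 kN·m
Superposition: M = Σ M_i = -9008/125 kN·m ≈ -72.064000 kN·m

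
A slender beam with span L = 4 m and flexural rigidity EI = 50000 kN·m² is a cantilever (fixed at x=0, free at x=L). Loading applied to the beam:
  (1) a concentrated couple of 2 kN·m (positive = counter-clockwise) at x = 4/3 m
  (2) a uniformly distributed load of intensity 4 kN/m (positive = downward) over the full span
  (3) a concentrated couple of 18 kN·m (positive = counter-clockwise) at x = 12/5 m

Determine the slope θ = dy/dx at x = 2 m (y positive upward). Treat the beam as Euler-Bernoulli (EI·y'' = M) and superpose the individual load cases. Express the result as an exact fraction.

Load 1 — applied couple M₀=2 kN·m at a=4/3 m (b=L-a=8/3):
  θ_1 = M₀a/EI  [x>a] = 2·(4/3)/50000 = 1/18750 rad
Load 2 — uniform load w=4 kN/m over full span:
  θ_2 = -wx(x²-3Lx+3L²)/(6EI) = -4·2·(2²-3·4·2+3·4²)/(6·50000) = -7/9375 rad
Load 3 — applied couple M₀=18 kN·m at a=12/5 m (b=L-a=8/5):
  θ_3 = M₀x/EI  [x≤a] = 18·2/50000 = 9/12500 rad
Superposition: θ = Σ θ_i = 1/37500 rad ≈ 0.000027 rad

θ(2) = 1/37500 rad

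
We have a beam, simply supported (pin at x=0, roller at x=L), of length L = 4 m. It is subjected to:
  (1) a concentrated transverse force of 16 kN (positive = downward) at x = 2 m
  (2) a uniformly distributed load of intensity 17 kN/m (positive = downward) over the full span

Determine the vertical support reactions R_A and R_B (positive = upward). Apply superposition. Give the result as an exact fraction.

Load 1 — point force P=16 kN at a=2 m (b=L-a=2):
  R_A = Pb/L = 16·2/4 = 8 kN
  R_B = Pa/L = 16·2/4 = 8 kN
Load 2 — uniform load w=17 kN/m over full span:
  R_A = wL/2 = 17·4/2 = 34 kN
  R_B = wL/2 = 17·4/2 = 34 kN
Superposition: R_A = 42 kN, R_B = 42 kN

R_A = 42 kN, R_B = 42 kN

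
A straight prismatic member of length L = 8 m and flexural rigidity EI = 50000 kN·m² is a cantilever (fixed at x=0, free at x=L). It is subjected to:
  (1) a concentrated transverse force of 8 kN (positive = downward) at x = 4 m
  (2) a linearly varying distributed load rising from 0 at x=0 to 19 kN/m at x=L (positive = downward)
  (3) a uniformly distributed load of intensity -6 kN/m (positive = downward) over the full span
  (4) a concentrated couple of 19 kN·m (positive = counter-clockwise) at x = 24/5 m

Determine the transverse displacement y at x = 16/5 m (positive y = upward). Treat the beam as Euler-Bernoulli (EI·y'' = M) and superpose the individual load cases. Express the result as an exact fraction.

Load 1 — point force P=8 kN at a=4 m (b=L-a=4):
  y_1 = -Px²(3a-x)/(6EI)  [x≤a] = -8·(16/5)²·(3·4-(16/5))/(6·50000) = -2816/1171875 m
Load 2 — triangular load w₀=19 kN/m (0→w₀ over full span):
  y_2 = (w₀Lx³/12-w₀L²x²/6-w₀x⁵/(120L))/EI = (19·8·(16/5)³/12-19·8²·(16/5)²/6-19·(16/5)⁵/(120·8))/50000 = -4883456/146484375 m
Load 3 — uniform load w=-6 kN/m over full span:
  y_3 = -wx²(x²-4Lx+6L²)/(24EI) = -(-6)·(16/5)²·((16/5)²-4·8·(16/5)+6·8²)/(24·50000) = 29184/1953125 m
Load 4 — applied couple M₀=19 kN·m at a=24/5 m (b=L-a=16/5):
  y_4 = M₀x²/(2EI)  [x≤a] = 19·(16/5)²/(2·50000) = 152/78125 m
Superposition: y = Σ y_i = -920552/48828125 m ≈ -0.018853 m

y(16/5) = -920552/48828125 m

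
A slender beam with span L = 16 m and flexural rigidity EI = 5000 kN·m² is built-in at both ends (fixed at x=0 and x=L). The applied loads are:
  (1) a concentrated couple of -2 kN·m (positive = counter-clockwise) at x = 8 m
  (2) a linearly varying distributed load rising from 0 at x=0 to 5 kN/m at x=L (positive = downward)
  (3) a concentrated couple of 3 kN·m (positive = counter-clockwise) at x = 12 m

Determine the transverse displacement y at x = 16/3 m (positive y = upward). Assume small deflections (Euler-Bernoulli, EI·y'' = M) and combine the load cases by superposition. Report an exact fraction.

y(16/3) = -5837/91125 m

Load 1 — applied couple M₀=-2 kN·m at a=8 m (b=L-a=8):
  y_1 = (R_Ax³/6 - M_Ax²/2)/EI  [x≤a] with R_A=-3/16, M_A=-1/2 = ((-3/16)·(16/3)³/6 - (-1/2)·(16/3)²/2)/5000 = 8/16875 m
Load 2 — triangular load w₀=5 kN/m (0→w₀ over full span):
  y_2 = -w₀x²(L-x)²(x+2L)/(120LEI) = -5·(16/3)²·(16-(16/3))²·((16/3)+2·16)/(120·16·5000) = -28672/455625 m
Load 3 — applied couple M₀=3 kN·m at a=12 m (b=L-a=4):
  y_3 = (R_Ax³/6 - M_Ax²/2)/EI  [x≤a] with R_A=27/128, M_A=15/16 = ((27/128)·(16/3)³/6 - (15/16)·(16/3)²/2)/5000 = -1/625 m
Superposition: y = Σ y_i = -5837/91125 m ≈ -0.064055 m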